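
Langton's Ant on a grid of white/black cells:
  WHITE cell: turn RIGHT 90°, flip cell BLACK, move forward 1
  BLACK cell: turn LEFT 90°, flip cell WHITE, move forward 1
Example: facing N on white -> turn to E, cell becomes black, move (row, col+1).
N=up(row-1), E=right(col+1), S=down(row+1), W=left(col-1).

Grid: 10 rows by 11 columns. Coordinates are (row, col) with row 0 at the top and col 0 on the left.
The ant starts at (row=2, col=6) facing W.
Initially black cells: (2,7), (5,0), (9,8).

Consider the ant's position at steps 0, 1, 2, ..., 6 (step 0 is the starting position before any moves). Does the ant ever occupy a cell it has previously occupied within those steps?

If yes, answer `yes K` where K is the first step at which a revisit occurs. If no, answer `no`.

Step 1: on WHITE (2,6): turn R to N, flip to black, move to (1,6). |black|=4 — new cell
Step 2: on WHITE (1,6): turn R to E, flip to black, move to (1,7). |black|=5 — new cell
Step 3: on WHITE (1,7): turn R to S, flip to black, move to (2,7). |black|=6 — new cell
Step 4: on BLACK (2,7): turn L to E, flip to white, move to (2,8). |black|=5 — new cell
Step 5: on WHITE (2,8): turn R to S, flip to black, move to (3,8). |black|=6 — new cell
Step 6: on WHITE (3,8): turn R to W, flip to black, move to (3,7). |black|=7 — new cell
No revisit within 6 steps.

Answer: no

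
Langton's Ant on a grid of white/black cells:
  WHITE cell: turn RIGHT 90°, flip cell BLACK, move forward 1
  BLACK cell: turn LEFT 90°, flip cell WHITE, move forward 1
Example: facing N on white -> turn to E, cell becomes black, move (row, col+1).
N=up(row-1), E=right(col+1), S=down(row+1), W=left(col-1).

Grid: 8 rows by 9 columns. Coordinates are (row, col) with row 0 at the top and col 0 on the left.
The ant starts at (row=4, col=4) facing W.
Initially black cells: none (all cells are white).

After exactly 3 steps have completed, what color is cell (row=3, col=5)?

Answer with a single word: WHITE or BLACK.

Step 1: on WHITE (4,4): turn R to N, flip to black, move to (3,4). |black|=1
Step 2: on WHITE (3,4): turn R to E, flip to black, move to (3,5). |black|=2
Step 3: on WHITE (3,5): turn R to S, flip to black, move to (4,5). |black|=3

Answer: BLACK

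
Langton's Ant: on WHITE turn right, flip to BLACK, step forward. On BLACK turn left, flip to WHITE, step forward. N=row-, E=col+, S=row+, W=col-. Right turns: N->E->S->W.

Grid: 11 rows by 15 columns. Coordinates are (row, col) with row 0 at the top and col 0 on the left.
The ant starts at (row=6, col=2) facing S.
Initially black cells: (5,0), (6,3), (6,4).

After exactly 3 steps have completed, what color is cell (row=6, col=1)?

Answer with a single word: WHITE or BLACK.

Step 1: on WHITE (6,2): turn R to W, flip to black, move to (6,1). |black|=4
Step 2: on WHITE (6,1): turn R to N, flip to black, move to (5,1). |black|=5
Step 3: on WHITE (5,1): turn R to E, flip to black, move to (5,2). |black|=6

Answer: BLACK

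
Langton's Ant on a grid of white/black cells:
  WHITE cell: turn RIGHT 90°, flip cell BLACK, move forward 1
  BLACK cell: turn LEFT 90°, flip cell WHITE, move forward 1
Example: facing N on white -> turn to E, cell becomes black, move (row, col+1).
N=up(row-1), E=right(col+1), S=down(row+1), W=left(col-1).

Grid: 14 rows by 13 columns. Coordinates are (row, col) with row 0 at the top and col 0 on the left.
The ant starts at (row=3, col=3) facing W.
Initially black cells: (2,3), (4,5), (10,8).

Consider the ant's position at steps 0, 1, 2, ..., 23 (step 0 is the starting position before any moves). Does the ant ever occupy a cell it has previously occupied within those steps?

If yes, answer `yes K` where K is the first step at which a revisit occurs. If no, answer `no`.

Answer: yes 5

Derivation:
Step 1: on WHITE (3,3): turn R to N, flip to black, move to (2,3). |black|=4 — new cell
Step 2: on BLACK (2,3): turn L to W, flip to white, move to (2,2). |black|=3 — new cell
Step 3: on WHITE (2,2): turn R to N, flip to black, move to (1,2). |black|=4 — new cell
Step 4: on WHITE (1,2): turn R to E, flip to black, move to (1,3). |black|=5 — new cell
Step 5: on WHITE (1,3): turn R to S, flip to black, move to (2,3). |black|=6 — REVISIT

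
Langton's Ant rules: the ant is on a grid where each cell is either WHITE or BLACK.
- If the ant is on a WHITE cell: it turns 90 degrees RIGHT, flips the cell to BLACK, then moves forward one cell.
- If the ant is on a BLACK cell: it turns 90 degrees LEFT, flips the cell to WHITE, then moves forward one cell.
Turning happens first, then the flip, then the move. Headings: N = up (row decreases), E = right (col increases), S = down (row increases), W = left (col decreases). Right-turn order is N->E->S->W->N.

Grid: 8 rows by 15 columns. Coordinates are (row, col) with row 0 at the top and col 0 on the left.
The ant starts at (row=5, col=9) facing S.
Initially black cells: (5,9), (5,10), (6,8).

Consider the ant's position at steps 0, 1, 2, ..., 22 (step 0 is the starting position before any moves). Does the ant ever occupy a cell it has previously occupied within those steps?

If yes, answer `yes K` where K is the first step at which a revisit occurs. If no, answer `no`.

Answer: yes 5

Derivation:
Step 1: on BLACK (5,9): turn L to E, flip to white, move to (5,10). |black|=2 — new cell
Step 2: on BLACK (5,10): turn L to N, flip to white, move to (4,10). |black|=1 — new cell
Step 3: on WHITE (4,10): turn R to E, flip to black, move to (4,11). |black|=2 — new cell
Step 4: on WHITE (4,11): turn R to S, flip to black, move to (5,11). |black|=3 — new cell
Step 5: on WHITE (5,11): turn R to W, flip to black, move to (5,10). |black|=4 — REVISIT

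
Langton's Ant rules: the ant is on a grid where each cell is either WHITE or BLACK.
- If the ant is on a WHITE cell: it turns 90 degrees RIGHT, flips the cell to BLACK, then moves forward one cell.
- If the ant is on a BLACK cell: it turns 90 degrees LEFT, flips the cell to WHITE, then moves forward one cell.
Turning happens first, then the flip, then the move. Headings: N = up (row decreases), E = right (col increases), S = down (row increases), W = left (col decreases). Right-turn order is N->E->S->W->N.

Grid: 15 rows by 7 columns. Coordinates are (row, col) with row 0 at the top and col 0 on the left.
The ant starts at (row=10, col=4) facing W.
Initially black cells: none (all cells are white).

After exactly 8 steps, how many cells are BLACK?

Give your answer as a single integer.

Step 1: on WHITE (10,4): turn R to N, flip to black, move to (9,4). |black|=1
Step 2: on WHITE (9,4): turn R to E, flip to black, move to (9,5). |black|=2
Step 3: on WHITE (9,5): turn R to S, flip to black, move to (10,5). |black|=3
Step 4: on WHITE (10,5): turn R to W, flip to black, move to (10,4). |black|=4
Step 5: on BLACK (10,4): turn L to S, flip to white, move to (11,4). |black|=3
Step 6: on WHITE (11,4): turn R to W, flip to black, move to (11,3). |black|=4
Step 7: on WHITE (11,3): turn R to N, flip to black, move to (10,3). |black|=5
Step 8: on WHITE (10,3): turn R to E, flip to black, move to (10,4). |black|=6

Answer: 6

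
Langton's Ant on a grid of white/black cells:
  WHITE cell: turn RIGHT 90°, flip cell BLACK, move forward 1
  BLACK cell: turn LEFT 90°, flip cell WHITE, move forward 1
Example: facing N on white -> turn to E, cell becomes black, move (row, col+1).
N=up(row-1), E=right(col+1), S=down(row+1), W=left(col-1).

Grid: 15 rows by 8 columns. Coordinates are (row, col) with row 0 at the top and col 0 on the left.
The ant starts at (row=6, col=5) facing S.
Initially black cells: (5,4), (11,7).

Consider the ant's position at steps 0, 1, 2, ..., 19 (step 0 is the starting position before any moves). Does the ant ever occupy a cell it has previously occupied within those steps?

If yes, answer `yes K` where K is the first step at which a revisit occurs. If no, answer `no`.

Answer: yes 6

Derivation:
Step 1: on WHITE (6,5): turn R to W, flip to black, move to (6,4). |black|=3 — new cell
Step 2: on WHITE (6,4): turn R to N, flip to black, move to (5,4). |black|=4 — new cell
Step 3: on BLACK (5,4): turn L to W, flip to white, move to (5,3). |black|=3 — new cell
Step 4: on WHITE (5,3): turn R to N, flip to black, move to (4,3). |black|=4 — new cell
Step 5: on WHITE (4,3): turn R to E, flip to black, move to (4,4). |black|=5 — new cell
Step 6: on WHITE (4,4): turn R to S, flip to black, move to (5,4). |black|=6 — REVISIT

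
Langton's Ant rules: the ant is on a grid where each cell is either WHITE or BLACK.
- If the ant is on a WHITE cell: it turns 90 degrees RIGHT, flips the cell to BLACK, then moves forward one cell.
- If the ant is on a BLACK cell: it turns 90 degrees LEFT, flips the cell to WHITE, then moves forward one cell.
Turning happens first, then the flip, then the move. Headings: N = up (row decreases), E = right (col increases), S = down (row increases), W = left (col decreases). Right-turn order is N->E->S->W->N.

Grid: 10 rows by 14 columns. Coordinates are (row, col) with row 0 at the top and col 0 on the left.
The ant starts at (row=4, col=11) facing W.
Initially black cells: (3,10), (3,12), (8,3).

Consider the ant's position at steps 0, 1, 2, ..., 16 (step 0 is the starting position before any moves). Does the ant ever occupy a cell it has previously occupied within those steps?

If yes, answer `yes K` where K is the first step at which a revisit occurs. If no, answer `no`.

Step 1: on WHITE (4,11): turn R to N, flip to black, move to (3,11). |black|=4 — new cell
Step 2: on WHITE (3,11): turn R to E, flip to black, move to (3,12). |black|=5 — new cell
Step 3: on BLACK (3,12): turn L to N, flip to white, move to (2,12). |black|=4 — new cell
Step 4: on WHITE (2,12): turn R to E, flip to black, move to (2,13). |black|=5 — new cell
Step 5: on WHITE (2,13): turn R to S, flip to black, move to (3,13). |black|=6 — new cell
Step 6: on WHITE (3,13): turn R to W, flip to black, move to (3,12). |black|=7 — REVISIT

Answer: yes 6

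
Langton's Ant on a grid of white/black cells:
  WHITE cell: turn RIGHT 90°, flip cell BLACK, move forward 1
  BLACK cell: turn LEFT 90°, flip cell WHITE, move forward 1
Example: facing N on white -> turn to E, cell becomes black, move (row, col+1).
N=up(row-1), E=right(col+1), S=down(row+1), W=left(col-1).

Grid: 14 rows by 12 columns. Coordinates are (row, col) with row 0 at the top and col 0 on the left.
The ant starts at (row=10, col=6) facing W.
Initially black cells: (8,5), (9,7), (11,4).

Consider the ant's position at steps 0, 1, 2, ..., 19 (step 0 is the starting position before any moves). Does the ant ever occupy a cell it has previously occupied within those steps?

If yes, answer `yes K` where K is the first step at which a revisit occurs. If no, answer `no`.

Step 1: on WHITE (10,6): turn R to N, flip to black, move to (9,6). |black|=4 — new cell
Step 2: on WHITE (9,6): turn R to E, flip to black, move to (9,7). |black|=5 — new cell
Step 3: on BLACK (9,7): turn L to N, flip to white, move to (8,7). |black|=4 — new cell
Step 4: on WHITE (8,7): turn R to E, flip to black, move to (8,8). |black|=5 — new cell
Step 5: on WHITE (8,8): turn R to S, flip to black, move to (9,8). |black|=6 — new cell
Step 6: on WHITE (9,8): turn R to W, flip to black, move to (9,7). |black|=7 — REVISIT

Answer: yes 6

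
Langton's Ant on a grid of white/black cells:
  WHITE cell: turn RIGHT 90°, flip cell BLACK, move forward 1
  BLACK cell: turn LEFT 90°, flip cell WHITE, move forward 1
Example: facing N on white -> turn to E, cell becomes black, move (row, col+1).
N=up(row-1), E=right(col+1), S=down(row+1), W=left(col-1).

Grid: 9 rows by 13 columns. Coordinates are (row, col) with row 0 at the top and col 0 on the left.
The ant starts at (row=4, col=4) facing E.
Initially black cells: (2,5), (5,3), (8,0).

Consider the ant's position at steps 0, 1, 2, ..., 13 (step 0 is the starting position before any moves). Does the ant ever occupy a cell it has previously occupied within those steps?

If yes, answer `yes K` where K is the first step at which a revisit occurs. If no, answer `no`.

Step 1: on WHITE (4,4): turn R to S, flip to black, move to (5,4). |black|=4 — new cell
Step 2: on WHITE (5,4): turn R to W, flip to black, move to (5,3). |black|=5 — new cell
Step 3: on BLACK (5,3): turn L to S, flip to white, move to (6,3). |black|=4 — new cell
Step 4: on WHITE (6,3): turn R to W, flip to black, move to (6,2). |black|=5 — new cell
Step 5: on WHITE (6,2): turn R to N, flip to black, move to (5,2). |black|=6 — new cell
Step 6: on WHITE (5,2): turn R to E, flip to black, move to (5,3). |black|=7 — REVISIT

Answer: yes 6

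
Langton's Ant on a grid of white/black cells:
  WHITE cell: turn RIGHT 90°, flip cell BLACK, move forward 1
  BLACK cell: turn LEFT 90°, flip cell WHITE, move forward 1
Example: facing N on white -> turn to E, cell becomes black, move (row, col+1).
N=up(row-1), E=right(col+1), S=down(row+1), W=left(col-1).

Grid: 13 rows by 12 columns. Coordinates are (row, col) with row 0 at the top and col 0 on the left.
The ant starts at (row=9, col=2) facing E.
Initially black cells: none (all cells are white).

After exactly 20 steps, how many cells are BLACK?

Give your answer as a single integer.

Answer: 6

Derivation:
Step 1: on WHITE (9,2): turn R to S, flip to black, move to (10,2). |black|=1
Step 2: on WHITE (10,2): turn R to W, flip to black, move to (10,1). |black|=2
Step 3: on WHITE (10,1): turn R to N, flip to black, move to (9,1). |black|=3
Step 4: on WHITE (9,1): turn R to E, flip to black, move to (9,2). |black|=4
Step 5: on BLACK (9,2): turn L to N, flip to white, move to (8,2). |black|=3
Step 6: on WHITE (8,2): turn R to E, flip to black, move to (8,3). |black|=4
Step 7: on WHITE (8,3): turn R to S, flip to black, move to (9,3). |black|=5
Step 8: on WHITE (9,3): turn R to W, flip to black, move to (9,2). |black|=6
Step 9: on WHITE (9,2): turn R to N, flip to black, move to (8,2). |black|=7
Step 10: on BLACK (8,2): turn L to W, flip to white, move to (8,1). |black|=6
Step 11: on WHITE (8,1): turn R to N, flip to black, move to (7,1). |black|=7
Step 12: on WHITE (7,1): turn R to E, flip to black, move to (7,2). |black|=8
Step 13: on WHITE (7,2): turn R to S, flip to black, move to (8,2). |black|=9
Step 14: on WHITE (8,2): turn R to W, flip to black, move to (8,1). |black|=10
Step 15: on BLACK (8,1): turn L to S, flip to white, move to (9,1). |black|=9
Step 16: on BLACK (9,1): turn L to E, flip to white, move to (9,2). |black|=8
Step 17: on BLACK (9,2): turn L to N, flip to white, move to (8,2). |black|=7
Step 18: on BLACK (8,2): turn L to W, flip to white, move to (8,1). |black|=6
Step 19: on WHITE (8,1): turn R to N, flip to black, move to (7,1). |black|=7
Step 20: on BLACK (7,1): turn L to W, flip to white, move to (7,0). |black|=6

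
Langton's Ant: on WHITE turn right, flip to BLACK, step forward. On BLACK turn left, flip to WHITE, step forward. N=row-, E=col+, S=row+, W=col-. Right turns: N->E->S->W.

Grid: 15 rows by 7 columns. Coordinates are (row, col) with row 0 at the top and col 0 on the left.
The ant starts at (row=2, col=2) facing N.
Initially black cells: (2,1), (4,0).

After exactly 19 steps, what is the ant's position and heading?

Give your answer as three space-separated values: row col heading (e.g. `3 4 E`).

Answer: 1 2 W

Derivation:
Step 1: on WHITE (2,2): turn R to E, flip to black, move to (2,3). |black|=3
Step 2: on WHITE (2,3): turn R to S, flip to black, move to (3,3). |black|=4
Step 3: on WHITE (3,3): turn R to W, flip to black, move to (3,2). |black|=5
Step 4: on WHITE (3,2): turn R to N, flip to black, move to (2,2). |black|=6
Step 5: on BLACK (2,2): turn L to W, flip to white, move to (2,1). |black|=5
Step 6: on BLACK (2,1): turn L to S, flip to white, move to (3,1). |black|=4
Step 7: on WHITE (3,1): turn R to W, flip to black, move to (3,0). |black|=5
Step 8: on WHITE (3,0): turn R to N, flip to black, move to (2,0). |black|=6
Step 9: on WHITE (2,0): turn R to E, flip to black, move to (2,1). |black|=7
Step 10: on WHITE (2,1): turn R to S, flip to black, move to (3,1). |black|=8
Step 11: on BLACK (3,1): turn L to E, flip to white, move to (3,2). |black|=7
Step 12: on BLACK (3,2): turn L to N, flip to white, move to (2,2). |black|=6
Step 13: on WHITE (2,2): turn R to E, flip to black, move to (2,3). |black|=7
Step 14: on BLACK (2,3): turn L to N, flip to white, move to (1,3). |black|=6
Step 15: on WHITE (1,3): turn R to E, flip to black, move to (1,4). |black|=7
Step 16: on WHITE (1,4): turn R to S, flip to black, move to (2,4). |black|=8
Step 17: on WHITE (2,4): turn R to W, flip to black, move to (2,3). |black|=9
Step 18: on WHITE (2,3): turn R to N, flip to black, move to (1,3). |black|=10
Step 19: on BLACK (1,3): turn L to W, flip to white, move to (1,2). |black|=9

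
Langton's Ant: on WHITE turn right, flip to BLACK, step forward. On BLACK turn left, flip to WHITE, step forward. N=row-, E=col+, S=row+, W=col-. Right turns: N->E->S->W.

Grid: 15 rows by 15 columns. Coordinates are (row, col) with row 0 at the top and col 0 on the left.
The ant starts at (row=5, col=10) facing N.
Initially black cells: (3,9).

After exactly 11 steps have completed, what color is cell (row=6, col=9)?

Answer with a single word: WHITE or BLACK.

Answer: BLACK

Derivation:
Step 1: on WHITE (5,10): turn R to E, flip to black, move to (5,11). |black|=2
Step 2: on WHITE (5,11): turn R to S, flip to black, move to (6,11). |black|=3
Step 3: on WHITE (6,11): turn R to W, flip to black, move to (6,10). |black|=4
Step 4: on WHITE (6,10): turn R to N, flip to black, move to (5,10). |black|=5
Step 5: on BLACK (5,10): turn L to W, flip to white, move to (5,9). |black|=4
Step 6: on WHITE (5,9): turn R to N, flip to black, move to (4,9). |black|=5
Step 7: on WHITE (4,9): turn R to E, flip to black, move to (4,10). |black|=6
Step 8: on WHITE (4,10): turn R to S, flip to black, move to (5,10). |black|=7
Step 9: on WHITE (5,10): turn R to W, flip to black, move to (5,9). |black|=8
Step 10: on BLACK (5,9): turn L to S, flip to white, move to (6,9). |black|=7
Step 11: on WHITE (6,9): turn R to W, flip to black, move to (6,8). |black|=8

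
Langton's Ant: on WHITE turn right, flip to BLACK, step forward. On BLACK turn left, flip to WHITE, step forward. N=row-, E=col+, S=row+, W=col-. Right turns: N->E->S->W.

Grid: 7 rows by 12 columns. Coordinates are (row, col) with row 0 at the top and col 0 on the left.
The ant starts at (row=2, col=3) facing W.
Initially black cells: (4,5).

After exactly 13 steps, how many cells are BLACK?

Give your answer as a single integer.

Answer: 10

Derivation:
Step 1: on WHITE (2,3): turn R to N, flip to black, move to (1,3). |black|=2
Step 2: on WHITE (1,3): turn R to E, flip to black, move to (1,4). |black|=3
Step 3: on WHITE (1,4): turn R to S, flip to black, move to (2,4). |black|=4
Step 4: on WHITE (2,4): turn R to W, flip to black, move to (2,3). |black|=5
Step 5: on BLACK (2,3): turn L to S, flip to white, move to (3,3). |black|=4
Step 6: on WHITE (3,3): turn R to W, flip to black, move to (3,2). |black|=5
Step 7: on WHITE (3,2): turn R to N, flip to black, move to (2,2). |black|=6
Step 8: on WHITE (2,2): turn R to E, flip to black, move to (2,3). |black|=7
Step 9: on WHITE (2,3): turn R to S, flip to black, move to (3,3). |black|=8
Step 10: on BLACK (3,3): turn L to E, flip to white, move to (3,4). |black|=7
Step 11: on WHITE (3,4): turn R to S, flip to black, move to (4,4). |black|=8
Step 12: on WHITE (4,4): turn R to W, flip to black, move to (4,3). |black|=9
Step 13: on WHITE (4,3): turn R to N, flip to black, move to (3,3). |black|=10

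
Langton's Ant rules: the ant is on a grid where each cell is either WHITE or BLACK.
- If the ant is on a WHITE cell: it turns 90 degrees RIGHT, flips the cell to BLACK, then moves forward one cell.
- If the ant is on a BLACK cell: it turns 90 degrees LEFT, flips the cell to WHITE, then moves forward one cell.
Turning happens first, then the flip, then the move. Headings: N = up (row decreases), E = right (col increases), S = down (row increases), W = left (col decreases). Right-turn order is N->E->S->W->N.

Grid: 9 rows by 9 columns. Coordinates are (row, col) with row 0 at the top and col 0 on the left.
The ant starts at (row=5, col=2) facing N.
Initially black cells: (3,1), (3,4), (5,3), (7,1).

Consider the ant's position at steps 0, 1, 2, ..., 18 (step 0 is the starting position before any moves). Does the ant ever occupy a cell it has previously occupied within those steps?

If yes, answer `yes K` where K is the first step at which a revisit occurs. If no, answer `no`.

Answer: yes 5

Derivation:
Step 1: on WHITE (5,2): turn R to E, flip to black, move to (5,3). |black|=5 — new cell
Step 2: on BLACK (5,3): turn L to N, flip to white, move to (4,3). |black|=4 — new cell
Step 3: on WHITE (4,3): turn R to E, flip to black, move to (4,4). |black|=5 — new cell
Step 4: on WHITE (4,4): turn R to S, flip to black, move to (5,4). |black|=6 — new cell
Step 5: on WHITE (5,4): turn R to W, flip to black, move to (5,3). |black|=7 — REVISIT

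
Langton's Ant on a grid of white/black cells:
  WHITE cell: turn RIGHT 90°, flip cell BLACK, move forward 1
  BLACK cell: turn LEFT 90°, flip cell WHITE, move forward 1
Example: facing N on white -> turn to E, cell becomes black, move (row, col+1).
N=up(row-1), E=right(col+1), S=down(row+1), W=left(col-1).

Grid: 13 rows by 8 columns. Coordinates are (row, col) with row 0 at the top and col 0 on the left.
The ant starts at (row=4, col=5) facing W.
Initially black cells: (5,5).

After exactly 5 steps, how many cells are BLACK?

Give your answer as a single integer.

Answer: 4

Derivation:
Step 1: on WHITE (4,5): turn R to N, flip to black, move to (3,5). |black|=2
Step 2: on WHITE (3,5): turn R to E, flip to black, move to (3,6). |black|=3
Step 3: on WHITE (3,6): turn R to S, flip to black, move to (4,6). |black|=4
Step 4: on WHITE (4,6): turn R to W, flip to black, move to (4,5). |black|=5
Step 5: on BLACK (4,5): turn L to S, flip to white, move to (5,5). |black|=4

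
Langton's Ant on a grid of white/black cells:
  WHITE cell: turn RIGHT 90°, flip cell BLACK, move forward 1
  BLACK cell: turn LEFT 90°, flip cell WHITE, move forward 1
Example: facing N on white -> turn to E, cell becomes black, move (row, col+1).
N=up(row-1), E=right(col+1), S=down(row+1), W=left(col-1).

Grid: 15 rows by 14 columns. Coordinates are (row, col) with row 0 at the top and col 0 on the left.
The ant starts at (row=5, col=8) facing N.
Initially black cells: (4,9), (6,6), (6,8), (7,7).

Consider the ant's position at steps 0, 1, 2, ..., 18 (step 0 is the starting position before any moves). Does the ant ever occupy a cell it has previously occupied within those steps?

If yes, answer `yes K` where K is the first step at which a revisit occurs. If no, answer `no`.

Step 1: on WHITE (5,8): turn R to E, flip to black, move to (5,9). |black|=5 — new cell
Step 2: on WHITE (5,9): turn R to S, flip to black, move to (6,9). |black|=6 — new cell
Step 3: on WHITE (6,9): turn R to W, flip to black, move to (6,8). |black|=7 — new cell
Step 4: on BLACK (6,8): turn L to S, flip to white, move to (7,8). |black|=6 — new cell
Step 5: on WHITE (7,8): turn R to W, flip to black, move to (7,7). |black|=7 — new cell
Step 6: on BLACK (7,7): turn L to S, flip to white, move to (8,7). |black|=6 — new cell
Step 7: on WHITE (8,7): turn R to W, flip to black, move to (8,6). |black|=7 — new cell
Step 8: on WHITE (8,6): turn R to N, flip to black, move to (7,6). |black|=8 — new cell
Step 9: on WHITE (7,6): turn R to E, flip to black, move to (7,7). |black|=9 — REVISIT

Answer: yes 9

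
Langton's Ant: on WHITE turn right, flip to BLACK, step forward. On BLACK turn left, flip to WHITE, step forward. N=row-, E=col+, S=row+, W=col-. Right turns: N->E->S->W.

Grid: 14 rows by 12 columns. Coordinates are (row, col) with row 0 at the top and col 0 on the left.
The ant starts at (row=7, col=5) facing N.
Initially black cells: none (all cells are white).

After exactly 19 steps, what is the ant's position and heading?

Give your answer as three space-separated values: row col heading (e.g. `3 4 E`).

Step 1: on WHITE (7,5): turn R to E, flip to black, move to (7,6). |black|=1
Step 2: on WHITE (7,6): turn R to S, flip to black, move to (8,6). |black|=2
Step 3: on WHITE (8,6): turn R to W, flip to black, move to (8,5). |black|=3
Step 4: on WHITE (8,5): turn R to N, flip to black, move to (7,5). |black|=4
Step 5: on BLACK (7,5): turn L to W, flip to white, move to (7,4). |black|=3
Step 6: on WHITE (7,4): turn R to N, flip to black, move to (6,4). |black|=4
Step 7: on WHITE (6,4): turn R to E, flip to black, move to (6,5). |black|=5
Step 8: on WHITE (6,5): turn R to S, flip to black, move to (7,5). |black|=6
Step 9: on WHITE (7,5): turn R to W, flip to black, move to (7,4). |black|=7
Step 10: on BLACK (7,4): turn L to S, flip to white, move to (8,4). |black|=6
Step 11: on WHITE (8,4): turn R to W, flip to black, move to (8,3). |black|=7
Step 12: on WHITE (8,3): turn R to N, flip to black, move to (7,3). |black|=8
Step 13: on WHITE (7,3): turn R to E, flip to black, move to (7,4). |black|=9
Step 14: on WHITE (7,4): turn R to S, flip to black, move to (8,4). |black|=10
Step 15: on BLACK (8,4): turn L to E, flip to white, move to (8,5). |black|=9
Step 16: on BLACK (8,5): turn L to N, flip to white, move to (7,5). |black|=8
Step 17: on BLACK (7,5): turn L to W, flip to white, move to (7,4). |black|=7
Step 18: on BLACK (7,4): turn L to S, flip to white, move to (8,4). |black|=6
Step 19: on WHITE (8,4): turn R to W, flip to black, move to (8,3). |black|=7

Answer: 8 3 W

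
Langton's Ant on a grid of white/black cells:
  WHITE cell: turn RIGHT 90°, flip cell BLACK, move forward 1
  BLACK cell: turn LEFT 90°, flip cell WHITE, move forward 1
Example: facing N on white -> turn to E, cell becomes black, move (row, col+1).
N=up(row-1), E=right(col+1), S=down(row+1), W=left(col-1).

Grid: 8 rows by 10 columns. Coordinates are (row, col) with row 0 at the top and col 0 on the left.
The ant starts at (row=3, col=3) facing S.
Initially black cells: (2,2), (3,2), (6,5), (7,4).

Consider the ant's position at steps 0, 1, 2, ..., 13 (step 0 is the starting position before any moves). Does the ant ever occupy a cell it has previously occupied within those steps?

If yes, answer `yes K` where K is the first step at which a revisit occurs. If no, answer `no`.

Step 1: on WHITE (3,3): turn R to W, flip to black, move to (3,2). |black|=5 — new cell
Step 2: on BLACK (3,2): turn L to S, flip to white, move to (4,2). |black|=4 — new cell
Step 3: on WHITE (4,2): turn R to W, flip to black, move to (4,1). |black|=5 — new cell
Step 4: on WHITE (4,1): turn R to N, flip to black, move to (3,1). |black|=6 — new cell
Step 5: on WHITE (3,1): turn R to E, flip to black, move to (3,2). |black|=7 — REVISIT

Answer: yes 5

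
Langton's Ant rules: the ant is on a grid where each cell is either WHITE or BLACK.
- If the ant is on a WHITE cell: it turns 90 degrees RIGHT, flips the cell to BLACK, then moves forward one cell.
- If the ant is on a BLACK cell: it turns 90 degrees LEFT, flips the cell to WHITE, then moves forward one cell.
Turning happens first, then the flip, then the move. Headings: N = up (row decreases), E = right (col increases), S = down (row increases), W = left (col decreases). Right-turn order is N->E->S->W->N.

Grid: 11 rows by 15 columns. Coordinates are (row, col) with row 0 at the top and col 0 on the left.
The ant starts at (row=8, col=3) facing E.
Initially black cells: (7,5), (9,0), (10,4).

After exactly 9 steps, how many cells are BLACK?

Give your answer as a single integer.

Answer: 10

Derivation:
Step 1: on WHITE (8,3): turn R to S, flip to black, move to (9,3). |black|=4
Step 2: on WHITE (9,3): turn R to W, flip to black, move to (9,2). |black|=5
Step 3: on WHITE (9,2): turn R to N, flip to black, move to (8,2). |black|=6
Step 4: on WHITE (8,2): turn R to E, flip to black, move to (8,3). |black|=7
Step 5: on BLACK (8,3): turn L to N, flip to white, move to (7,3). |black|=6
Step 6: on WHITE (7,3): turn R to E, flip to black, move to (7,4). |black|=7
Step 7: on WHITE (7,4): turn R to S, flip to black, move to (8,4). |black|=8
Step 8: on WHITE (8,4): turn R to W, flip to black, move to (8,3). |black|=9
Step 9: on WHITE (8,3): turn R to N, flip to black, move to (7,3). |black|=10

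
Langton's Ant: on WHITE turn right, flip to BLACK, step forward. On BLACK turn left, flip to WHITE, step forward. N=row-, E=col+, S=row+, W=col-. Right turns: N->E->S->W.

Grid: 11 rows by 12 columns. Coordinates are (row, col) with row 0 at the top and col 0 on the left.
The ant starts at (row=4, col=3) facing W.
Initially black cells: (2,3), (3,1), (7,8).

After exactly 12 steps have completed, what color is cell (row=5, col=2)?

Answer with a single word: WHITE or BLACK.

Step 1: on WHITE (4,3): turn R to N, flip to black, move to (3,3). |black|=4
Step 2: on WHITE (3,3): turn R to E, flip to black, move to (3,4). |black|=5
Step 3: on WHITE (3,4): turn R to S, flip to black, move to (4,4). |black|=6
Step 4: on WHITE (4,4): turn R to W, flip to black, move to (4,3). |black|=7
Step 5: on BLACK (4,3): turn L to S, flip to white, move to (5,3). |black|=6
Step 6: on WHITE (5,3): turn R to W, flip to black, move to (5,2). |black|=7
Step 7: on WHITE (5,2): turn R to N, flip to black, move to (4,2). |black|=8
Step 8: on WHITE (4,2): turn R to E, flip to black, move to (4,3). |black|=9
Step 9: on WHITE (4,3): turn R to S, flip to black, move to (5,3). |black|=10
Step 10: on BLACK (5,3): turn L to E, flip to white, move to (5,4). |black|=9
Step 11: on WHITE (5,4): turn R to S, flip to black, move to (6,4). |black|=10
Step 12: on WHITE (6,4): turn R to W, flip to black, move to (6,3). |black|=11

Answer: BLACK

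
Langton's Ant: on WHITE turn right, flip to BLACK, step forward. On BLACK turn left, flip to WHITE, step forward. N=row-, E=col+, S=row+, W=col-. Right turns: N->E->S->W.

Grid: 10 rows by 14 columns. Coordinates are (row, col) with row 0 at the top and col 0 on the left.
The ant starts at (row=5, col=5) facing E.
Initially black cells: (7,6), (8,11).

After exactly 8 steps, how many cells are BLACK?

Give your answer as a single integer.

Step 1: on WHITE (5,5): turn R to S, flip to black, move to (6,5). |black|=3
Step 2: on WHITE (6,5): turn R to W, flip to black, move to (6,4). |black|=4
Step 3: on WHITE (6,4): turn R to N, flip to black, move to (5,4). |black|=5
Step 4: on WHITE (5,4): turn R to E, flip to black, move to (5,5). |black|=6
Step 5: on BLACK (5,5): turn L to N, flip to white, move to (4,5). |black|=5
Step 6: on WHITE (4,5): turn R to E, flip to black, move to (4,6). |black|=6
Step 7: on WHITE (4,6): turn R to S, flip to black, move to (5,6). |black|=7
Step 8: on WHITE (5,6): turn R to W, flip to black, move to (5,5). |black|=8

Answer: 8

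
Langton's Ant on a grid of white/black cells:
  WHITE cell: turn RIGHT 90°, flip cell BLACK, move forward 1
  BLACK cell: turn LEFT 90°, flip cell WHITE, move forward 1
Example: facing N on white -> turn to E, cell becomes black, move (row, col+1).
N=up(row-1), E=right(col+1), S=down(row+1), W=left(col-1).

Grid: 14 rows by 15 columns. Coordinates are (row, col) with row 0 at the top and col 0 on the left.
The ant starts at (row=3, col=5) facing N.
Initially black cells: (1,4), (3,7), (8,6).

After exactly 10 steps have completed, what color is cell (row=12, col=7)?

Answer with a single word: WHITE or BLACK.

Step 1: on WHITE (3,5): turn R to E, flip to black, move to (3,6). |black|=4
Step 2: on WHITE (3,6): turn R to S, flip to black, move to (4,6). |black|=5
Step 3: on WHITE (4,6): turn R to W, flip to black, move to (4,5). |black|=6
Step 4: on WHITE (4,5): turn R to N, flip to black, move to (3,5). |black|=7
Step 5: on BLACK (3,5): turn L to W, flip to white, move to (3,4). |black|=6
Step 6: on WHITE (3,4): turn R to N, flip to black, move to (2,4). |black|=7
Step 7: on WHITE (2,4): turn R to E, flip to black, move to (2,5). |black|=8
Step 8: on WHITE (2,5): turn R to S, flip to black, move to (3,5). |black|=9
Step 9: on WHITE (3,5): turn R to W, flip to black, move to (3,4). |black|=10
Step 10: on BLACK (3,4): turn L to S, flip to white, move to (4,4). |black|=9

Answer: WHITE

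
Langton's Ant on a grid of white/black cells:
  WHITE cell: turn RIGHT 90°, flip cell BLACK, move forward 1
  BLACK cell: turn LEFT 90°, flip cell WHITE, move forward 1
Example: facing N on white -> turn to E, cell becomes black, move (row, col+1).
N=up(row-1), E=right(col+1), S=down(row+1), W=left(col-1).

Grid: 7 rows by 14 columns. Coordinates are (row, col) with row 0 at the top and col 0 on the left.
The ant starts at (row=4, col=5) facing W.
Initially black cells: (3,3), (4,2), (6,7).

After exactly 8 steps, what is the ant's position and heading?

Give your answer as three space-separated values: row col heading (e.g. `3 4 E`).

Step 1: on WHITE (4,5): turn R to N, flip to black, move to (3,5). |black|=4
Step 2: on WHITE (3,5): turn R to E, flip to black, move to (3,6). |black|=5
Step 3: on WHITE (3,6): turn R to S, flip to black, move to (4,6). |black|=6
Step 4: on WHITE (4,6): turn R to W, flip to black, move to (4,5). |black|=7
Step 5: on BLACK (4,5): turn L to S, flip to white, move to (5,5). |black|=6
Step 6: on WHITE (5,5): turn R to W, flip to black, move to (5,4). |black|=7
Step 7: on WHITE (5,4): turn R to N, flip to black, move to (4,4). |black|=8
Step 8: on WHITE (4,4): turn R to E, flip to black, move to (4,5). |black|=9

Answer: 4 5 E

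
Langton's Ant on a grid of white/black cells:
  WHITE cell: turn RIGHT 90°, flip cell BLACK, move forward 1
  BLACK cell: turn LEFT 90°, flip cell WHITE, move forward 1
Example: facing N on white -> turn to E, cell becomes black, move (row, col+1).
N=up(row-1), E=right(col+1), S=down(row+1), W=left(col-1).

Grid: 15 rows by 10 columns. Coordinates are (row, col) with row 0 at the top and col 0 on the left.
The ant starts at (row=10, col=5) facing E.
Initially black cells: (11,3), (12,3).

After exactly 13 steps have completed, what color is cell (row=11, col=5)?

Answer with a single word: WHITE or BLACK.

Answer: BLACK

Derivation:
Step 1: on WHITE (10,5): turn R to S, flip to black, move to (11,5). |black|=3
Step 2: on WHITE (11,5): turn R to W, flip to black, move to (11,4). |black|=4
Step 3: on WHITE (11,4): turn R to N, flip to black, move to (10,4). |black|=5
Step 4: on WHITE (10,4): turn R to E, flip to black, move to (10,5). |black|=6
Step 5: on BLACK (10,5): turn L to N, flip to white, move to (9,5). |black|=5
Step 6: on WHITE (9,5): turn R to E, flip to black, move to (9,6). |black|=6
Step 7: on WHITE (9,6): turn R to S, flip to black, move to (10,6). |black|=7
Step 8: on WHITE (10,6): turn R to W, flip to black, move to (10,5). |black|=8
Step 9: on WHITE (10,5): turn R to N, flip to black, move to (9,5). |black|=9
Step 10: on BLACK (9,5): turn L to W, flip to white, move to (9,4). |black|=8
Step 11: on WHITE (9,4): turn R to N, flip to black, move to (8,4). |black|=9
Step 12: on WHITE (8,4): turn R to E, flip to black, move to (8,5). |black|=10
Step 13: on WHITE (8,5): turn R to S, flip to black, move to (9,5). |black|=11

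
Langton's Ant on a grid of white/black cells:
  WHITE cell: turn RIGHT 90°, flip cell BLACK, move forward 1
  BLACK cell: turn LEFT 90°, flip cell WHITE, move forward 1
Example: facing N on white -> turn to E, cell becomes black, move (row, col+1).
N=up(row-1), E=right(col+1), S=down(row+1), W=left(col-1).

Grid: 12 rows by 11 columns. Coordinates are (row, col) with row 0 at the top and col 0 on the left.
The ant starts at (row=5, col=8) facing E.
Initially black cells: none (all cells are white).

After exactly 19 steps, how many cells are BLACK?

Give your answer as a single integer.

Step 1: on WHITE (5,8): turn R to S, flip to black, move to (6,8). |black|=1
Step 2: on WHITE (6,8): turn R to W, flip to black, move to (6,7). |black|=2
Step 3: on WHITE (6,7): turn R to N, flip to black, move to (5,7). |black|=3
Step 4: on WHITE (5,7): turn R to E, flip to black, move to (5,8). |black|=4
Step 5: on BLACK (5,8): turn L to N, flip to white, move to (4,8). |black|=3
Step 6: on WHITE (4,8): turn R to E, flip to black, move to (4,9). |black|=4
Step 7: on WHITE (4,9): turn R to S, flip to black, move to (5,9). |black|=5
Step 8: on WHITE (5,9): turn R to W, flip to black, move to (5,8). |black|=6
Step 9: on WHITE (5,8): turn R to N, flip to black, move to (4,8). |black|=7
Step 10: on BLACK (4,8): turn L to W, flip to white, move to (4,7). |black|=6
Step 11: on WHITE (4,7): turn R to N, flip to black, move to (3,7). |black|=7
Step 12: on WHITE (3,7): turn R to E, flip to black, move to (3,8). |black|=8
Step 13: on WHITE (3,8): turn R to S, flip to black, move to (4,8). |black|=9
Step 14: on WHITE (4,8): turn R to W, flip to black, move to (4,7). |black|=10
Step 15: on BLACK (4,7): turn L to S, flip to white, move to (5,7). |black|=9
Step 16: on BLACK (5,7): turn L to E, flip to white, move to (5,8). |black|=8
Step 17: on BLACK (5,8): turn L to N, flip to white, move to (4,8). |black|=7
Step 18: on BLACK (4,8): turn L to W, flip to white, move to (4,7). |black|=6
Step 19: on WHITE (4,7): turn R to N, flip to black, move to (3,7). |black|=7

Answer: 7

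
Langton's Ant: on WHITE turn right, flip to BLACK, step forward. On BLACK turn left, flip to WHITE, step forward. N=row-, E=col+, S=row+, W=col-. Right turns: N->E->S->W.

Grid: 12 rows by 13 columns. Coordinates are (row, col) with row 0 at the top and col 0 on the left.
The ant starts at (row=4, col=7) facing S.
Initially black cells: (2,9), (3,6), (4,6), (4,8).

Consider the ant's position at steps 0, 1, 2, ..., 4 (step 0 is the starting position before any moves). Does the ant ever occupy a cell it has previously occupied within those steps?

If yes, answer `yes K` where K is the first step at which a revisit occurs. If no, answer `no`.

Answer: no

Derivation:
Step 1: on WHITE (4,7): turn R to W, flip to black, move to (4,6). |black|=5 — new cell
Step 2: on BLACK (4,6): turn L to S, flip to white, move to (5,6). |black|=4 — new cell
Step 3: on WHITE (5,6): turn R to W, flip to black, move to (5,5). |black|=5 — new cell
Step 4: on WHITE (5,5): turn R to N, flip to black, move to (4,5). |black|=6 — new cell
No revisit within 4 steps.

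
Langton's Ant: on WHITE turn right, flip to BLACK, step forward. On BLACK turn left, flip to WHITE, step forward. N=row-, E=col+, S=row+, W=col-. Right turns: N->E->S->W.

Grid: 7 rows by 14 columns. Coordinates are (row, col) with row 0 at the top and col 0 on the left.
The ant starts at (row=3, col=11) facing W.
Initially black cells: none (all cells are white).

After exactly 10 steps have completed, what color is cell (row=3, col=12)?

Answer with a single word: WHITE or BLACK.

Answer: BLACK

Derivation:
Step 1: on WHITE (3,11): turn R to N, flip to black, move to (2,11). |black|=1
Step 2: on WHITE (2,11): turn R to E, flip to black, move to (2,12). |black|=2
Step 3: on WHITE (2,12): turn R to S, flip to black, move to (3,12). |black|=3
Step 4: on WHITE (3,12): turn R to W, flip to black, move to (3,11). |black|=4
Step 5: on BLACK (3,11): turn L to S, flip to white, move to (4,11). |black|=3
Step 6: on WHITE (4,11): turn R to W, flip to black, move to (4,10). |black|=4
Step 7: on WHITE (4,10): turn R to N, flip to black, move to (3,10). |black|=5
Step 8: on WHITE (3,10): turn R to E, flip to black, move to (3,11). |black|=6
Step 9: on WHITE (3,11): turn R to S, flip to black, move to (4,11). |black|=7
Step 10: on BLACK (4,11): turn L to E, flip to white, move to (4,12). |black|=6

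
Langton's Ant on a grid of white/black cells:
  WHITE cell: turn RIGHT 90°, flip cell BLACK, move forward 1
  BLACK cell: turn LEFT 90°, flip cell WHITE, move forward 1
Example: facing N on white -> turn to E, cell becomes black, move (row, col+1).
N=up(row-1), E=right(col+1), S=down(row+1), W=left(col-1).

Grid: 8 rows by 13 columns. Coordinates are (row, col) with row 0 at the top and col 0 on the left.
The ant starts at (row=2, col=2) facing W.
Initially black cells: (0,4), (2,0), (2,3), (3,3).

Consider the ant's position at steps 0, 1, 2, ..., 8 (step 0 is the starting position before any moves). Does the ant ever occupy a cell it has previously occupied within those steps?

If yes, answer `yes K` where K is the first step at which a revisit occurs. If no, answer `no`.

Step 1: on WHITE (2,2): turn R to N, flip to black, move to (1,2). |black|=5 — new cell
Step 2: on WHITE (1,2): turn R to E, flip to black, move to (1,3). |black|=6 — new cell
Step 3: on WHITE (1,3): turn R to S, flip to black, move to (2,3). |black|=7 — new cell
Step 4: on BLACK (2,3): turn L to E, flip to white, move to (2,4). |black|=6 — new cell
Step 5: on WHITE (2,4): turn R to S, flip to black, move to (3,4). |black|=7 — new cell
Step 6: on WHITE (3,4): turn R to W, flip to black, move to (3,3). |black|=8 — new cell
Step 7: on BLACK (3,3): turn L to S, flip to white, move to (4,3). |black|=7 — new cell
Step 8: on WHITE (4,3): turn R to W, flip to black, move to (4,2). |black|=8 — new cell
No revisit within 8 steps.

Answer: no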